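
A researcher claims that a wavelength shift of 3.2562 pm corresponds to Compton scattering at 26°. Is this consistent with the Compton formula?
No, inconsistent

Calculate the expected shift for θ = 26°:

Δλ_expected = λ_C(1 - cos(26°))
Δλ_expected = 2.4263 × (1 - cos(26°))
Δλ_expected = 2.4263 × 0.1012
Δλ_expected = 0.2456 pm

Given shift: 3.2562 pm
Expected shift: 0.2456 pm
Difference: 3.0106 pm

The values do not match. The given shift corresponds to θ ≈ 110.0°, not 26°.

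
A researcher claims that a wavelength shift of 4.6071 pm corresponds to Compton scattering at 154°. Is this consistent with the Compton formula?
Yes, consistent

Calculate the expected shift for θ = 154°:

Δλ_expected = λ_C(1 - cos(154°))
Δλ_expected = 2.4263 × (1 - cos(154°))
Δλ_expected = 2.4263 × 1.8988
Δλ_expected = 4.6071 pm

Given shift: 4.6071 pm
Expected shift: 4.6071 pm
Difference: 0.0000 pm

The values match. This is consistent with Compton scattering at the stated angle.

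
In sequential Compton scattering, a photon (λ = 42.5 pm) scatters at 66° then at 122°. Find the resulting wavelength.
47.6515 pm

Apply Compton shift twice:

First scattering at θ₁ = 66°:
Δλ₁ = λ_C(1 - cos(66°))
Δλ₁ = 2.4263 × 0.5933
Δλ₁ = 1.4394 pm

After first scattering:
λ₁ = 42.5 + 1.4394 = 43.9394 pm

Second scattering at θ₂ = 122°:
Δλ₂ = λ_C(1 - cos(122°))
Δλ₂ = 2.4263 × 1.5299
Δλ₂ = 3.7121 pm

Final wavelength:
λ₂ = 43.9394 + 3.7121 = 47.6515 pm

Total shift: Δλ_total = 1.4394 + 3.7121 = 5.1515 pm

(Intermediate values are shown rounded; full precision is carried through to the final answer.)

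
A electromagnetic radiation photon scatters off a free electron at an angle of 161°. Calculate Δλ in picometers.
4.7204 pm

Using the Compton scattering formula:
Δλ = λ_C(1 - cos θ)

where λ_C = h/(m_e·c) ≈ 2.4263 pm is the Compton wavelength of an electron.

For θ = 161°:
cos(161°) = -0.9455
1 - cos(161°) = 1.9455

Δλ = 2.4263 × 1.9455
Δλ = 4.7204 pm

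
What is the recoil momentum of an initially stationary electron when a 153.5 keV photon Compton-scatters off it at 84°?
9.8995e-23 kg·m/s

The electron is initially at rest, so by conservation of momentum:
p⃗_e = p⃗₀ − p⃗'  (incident photon momentum minus scattered photon momentum)

Photon momentum magnitudes (p = h/λ = E/c):
λ₀ = hc/E₀ = 8.0771 pm → p₀ = h/λ₀ = 8.2035e-23 kg·m/s
Δλ = λ_C(1 − cos 84°) = 2.1727 pm
λ' = 10.2498 pm → p' = h/λ' = 6.4646e-23 kg·m/s

The scattered photon makes angle θ = 84° with the incident direction, so by the law of cosines:
|p⃗_e|² = p₀² + p'² − 2p₀p'cos θ
|p⃗_e|² = (8.2035e-23)² + (6.4646e-23)² − 2·8.2035e-23·6.4646e-23·cos(84°)
|p⃗_e| = 9.8995e-23 kg·m/s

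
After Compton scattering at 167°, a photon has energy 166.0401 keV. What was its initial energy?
463.1998 keV

Convert final energy to wavelength (hc ≈ 1239.842 keV·pm):
λ' = hc/E' = 1239.842 / 166.0401 = 7.4671 pm

Calculate the Compton shift:
Δλ = λ_C(1 - cos(167°))
Δλ = 2.4263 × (1 - cos(167°))
Δλ = 4.7904 pm

Initial wavelength:
λ = λ' - Δλ = 7.4671 - 4.7904 = 2.6767 pm

Initial energy:
E = hc/λ = 1239.842 / 2.6767 = 463.1998 keV

(Intermediate values are shown rounded; full precision is carried through to the final answer.)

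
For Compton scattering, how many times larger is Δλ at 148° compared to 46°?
148° produces the larger shift by a factor of 6.052

Calculate both shifts using Δλ = λ_C(1 - cos θ):

For θ₁ = 46°:
Δλ₁ = 2.4263 × (1 - cos(46°))
Δλ₁ = 2.4263 × 0.3053
Δλ₁ = 0.7409 pm

For θ₂ = 148°:
Δλ₂ = 2.4263 × (1 - cos(148°))
Δλ₂ = 2.4263 × 1.8480
Δλ₂ = 4.4839 pm

The 148° angle produces the larger shift.
Ratio: 4.4839/0.7409 = 6.052

(Intermediate values are shown rounded; full precision is carried through to the final answer.)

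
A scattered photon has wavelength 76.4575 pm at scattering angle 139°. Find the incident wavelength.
72.2000 pm

From λ' = λ + Δλ, we have λ = λ' - Δλ

First calculate the Compton shift:
Δλ = λ_C(1 - cos θ)
Δλ = 2.4263 × (1 - cos(139°))
Δλ = 2.4263 × 1.7547
Δλ = 4.2575 pm

Initial wavelength:
λ = λ' - Δλ
λ = 76.4575 - 4.2575
λ = 72.2000 pm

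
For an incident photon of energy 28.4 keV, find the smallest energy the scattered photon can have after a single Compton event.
25.5590 keV (at θ = 180°)

The scattered photon has minimum energy when its wavelength is maximum, i.e., when the Compton shift Δλ = λ_C(1 − cos θ) is maximum. This occurs at θ = 180° (backscattering), giving Δλ_max = 2λ_C = 4.8526 pm.

Initial wavelength: λ₀ = hc/E₀ = 43.6564 pm
Maximum final wavelength: λ'_max = λ₀ + 2λ_C = 43.6564 + 4.8526 = 48.5090 pm
Minimum final energy: E'_min = hc/λ'_max = 25.5590 keV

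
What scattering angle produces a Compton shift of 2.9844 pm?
103.30°

From the Compton formula Δλ = λ_C(1 - cos θ), we can solve for θ:

cos θ = 1 - Δλ/λ_C

Given:
- Δλ = 2.9844 pm
- λ_C = h/(m_e·c) ≈ 2.42631024 pm

cos θ = 1 - 2.9844/2.42631024
cos θ = 1 - 1.230016
cos θ = -0.230016

θ = arccos(-0.230016)
θ = 103.30°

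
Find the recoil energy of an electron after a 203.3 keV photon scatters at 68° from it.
40.5052 keV

By energy conservation: K_e = E_initial - E_final

First find the scattered photon energy:
Initial wavelength: λ = hc/E = 6.0986 pm
Compton shift: Δλ = λ_C(1 - cos(68°)) = 1.5174 pm
Final wavelength: λ' = 6.0986 + 1.5174 = 7.6160 pm
Final photon energy: E' = hc/λ' = 162.7948 keV

Electron kinetic energy:
K_e = E - E' = 203.3000 - 162.7948 = 40.5052 keV

(Intermediate values are shown rounded; full precision is carried through to the final answer.)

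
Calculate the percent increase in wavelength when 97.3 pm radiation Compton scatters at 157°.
4.7890%

Calculate the Compton shift:
Δλ = λ_C(1 - cos(157°))
Δλ = 2.4263 × (1 - cos(157°))
Δλ = 2.4263 × 1.9205
Δλ = 4.6597 pm

Percentage change:
(Δλ/λ₀) × 100 = (4.6597/97.3) × 100
= 4.7890%

(Intermediate values are shown rounded; full precision is carried through to the final answer.)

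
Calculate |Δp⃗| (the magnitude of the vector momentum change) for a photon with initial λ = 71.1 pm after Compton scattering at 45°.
7.0980e-24 kg·m/s

Photon momentum magnitude is p = h/λ.

Initial momentum:
p₀ = h/λ = 6.6261e-34/7.1100e-11 = 9.3194e-24 kg·m/s

After scattering:
λ' = λ + Δλ = 71.1 + 0.7106 = 71.8106 pm
p' = h/λ' = 6.6261e-34/7.1811e-11 = 9.2271e-24 kg·m/s

Momentum is a vector; the scattered photon's direction makes angle θ = 45° with the incident direction. The magnitude of the vector change Δp⃗ = p⃗₀ − p⃗' is found from the law of cosines:
|Δp⃗|² = p₀² + p'² − 2p₀p'cos θ
|Δp⃗|² = (9.3194e-24)² + (9.2271e-24)² − 2·9.3194e-24·9.2271e-24·cos(45°)
|Δp⃗| = 7.0980e-24 kg·m/s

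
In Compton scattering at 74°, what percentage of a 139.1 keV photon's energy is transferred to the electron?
0.1647 (or 16.47%)

Calculate initial and final photon energies:

Initial: E₀ = 139.1 keV → λ₀ = 8.9133 pm
Compton shift: Δλ = 1.7575 pm
Final wavelength: λ' = 10.6708 pm
Final energy: E' = 116.1897 keV

Fractional energy loss:
(E₀ - E')/E₀ = (139.1000 - 116.1897)/139.1000
= 22.9103/139.1000
= 0.1647
= 16.47%

(Intermediate values are shown rounded; full precision is carried through to the final answer.)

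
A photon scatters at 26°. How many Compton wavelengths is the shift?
0.1012 λ_C

The Compton shift formula is:
Δλ = λ_C(1 - cos θ)

Dividing both sides by λ_C:
Δλ/λ_C = 1 - cos θ

For θ = 26°:
Δλ/λ_C = 1 - cos(26°)
Δλ/λ_C = 1 - 0.8988
Δλ/λ_C = 0.1012

This means the shift is 0.1012 × λ_C = 0.2456 pm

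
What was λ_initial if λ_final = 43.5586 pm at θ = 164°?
38.8000 pm

From λ' = λ + Δλ, we have λ = λ' - Δλ

First calculate the Compton shift:
Δλ = λ_C(1 - cos θ)
Δλ = 2.4263 × (1 - cos(164°))
Δλ = 2.4263 × 1.9613
Δλ = 4.7586 pm

Initial wavelength:
λ = λ' - Δλ
λ = 43.5586 - 4.7586
λ = 38.8000 pm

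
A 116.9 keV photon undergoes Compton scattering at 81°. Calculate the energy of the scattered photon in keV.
97.9899 keV

First convert energy to wavelength:
λ = hc/E, with hc ≈ 1239.842 keV·pm (i.e. 1239.842 eV·nm)

For E = 116.9 keV = 116900 eV:
λ = 1239.842 keV·pm / 116.9 keV
λ = 10.6060 pm

Calculate the Compton shift:
Δλ = λ_C(1 - cos(81°)) = 2.4263 × 0.8436
Δλ = 2.0468 pm

Final wavelength:
λ' = 10.6060 + 2.0468 = 12.6528 pm

Final energy:
E' = hc/λ' = 1239.842 / 12.6528 = 97.9899 keV

(Intermediate values are shown rounded; full precision is carried through to the final answer.)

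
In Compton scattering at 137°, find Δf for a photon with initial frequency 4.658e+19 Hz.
1.840e+19 Hz (decrease)

Convert frequency to wavelength (c = 299792458 m/s):
λ₀ = c/f₀ = 299792458/4.658e+19 = 6.4360768e-12 m = 6.4361 pm

Calculate Compton shift:
Δλ = λ_C(1 - cos(137°)) = 4.2008 pm

Final wavelength:
λ' = λ₀ + Δλ = 6.4361 + 4.2008 = 10.6369 pm

Final frequency:
f' = c/λ' = 299792458/1.0636878e-11 = 2.8184253e+19 Hz

Frequency shift (decrease):
Δf = f₀ - f' = 4.658e+19 - 2.8184253e+19 = 1.840e+19 Hz

(Intermediate values are shown rounded; full precision is carried through to the final answer.)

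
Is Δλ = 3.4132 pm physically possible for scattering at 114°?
Yes, consistent

Calculate the expected shift for θ = 114°:

Δλ_expected = λ_C(1 - cos(114°))
Δλ_expected = 2.4263 × (1 - cos(114°))
Δλ_expected = 2.4263 × 1.4067
Δλ_expected = 3.4132 pm

Given shift: 3.4132 pm
Expected shift: 3.4132 pm
Difference: 0.0000 pm

The values match. This is consistent with Compton scattering at the stated angle.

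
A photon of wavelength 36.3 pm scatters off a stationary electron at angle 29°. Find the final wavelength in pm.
36.6042 pm

Using the Compton scattering formula:
λ' = λ + Δλ = λ + λ_C(1 - cos θ)

Given:
- Initial wavelength λ = 36.3 pm
- Scattering angle θ = 29°
- Compton wavelength λ_C ≈ 2.4263 pm

Calculate the shift:
Δλ = 2.4263 × (1 - cos(29°))
Δλ = 2.4263 × 0.1254
Δλ = 0.3042 pm

Final wavelength:
λ' = 36.3 + 0.3042 = 36.6042 pm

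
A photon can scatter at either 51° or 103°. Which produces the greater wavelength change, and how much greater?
103° produces the larger shift by a factor of 3.305

Calculate both shifts using Δλ = λ_C(1 - cos θ):

For θ₁ = 51°:
Δλ₁ = 2.4263 × (1 - cos(51°))
Δλ₁ = 2.4263 × 0.3707
Δλ₁ = 0.8994 pm

For θ₂ = 103°:
Δλ₂ = 2.4263 × (1 - cos(103°))
Δλ₂ = 2.4263 × 1.2250
Δλ₂ = 2.9721 pm

The 103° angle produces the larger shift.
Ratio: 2.9721/0.8994 = 3.305

(Intermediate values are shown rounded; full precision is carried through to the final answer.)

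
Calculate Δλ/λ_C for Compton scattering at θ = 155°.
1.9063 λ_C

The Compton shift formula is:
Δλ = λ_C(1 - cos θ)

Dividing both sides by λ_C:
Δλ/λ_C = 1 - cos θ

For θ = 155°:
Δλ/λ_C = 1 - cos(155°)
Δλ/λ_C = 1 - -0.9063
Δλ/λ_C = 1.9063

This means the shift is 1.9063 × λ_C = 4.6253 pm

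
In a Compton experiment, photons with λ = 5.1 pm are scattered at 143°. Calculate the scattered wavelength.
9.4640 pm

Using the Compton scattering formula:
λ' = λ + Δλ = λ + λ_C(1 - cos θ)

Given:
- Initial wavelength λ = 5.1 pm
- Scattering angle θ = 143°
- Compton wavelength λ_C ≈ 2.4263 pm

Calculate the shift:
Δλ = 2.4263 × (1 - cos(143°))
Δλ = 2.4263 × 1.7986
Δλ = 4.3640 pm

Final wavelength:
λ' = 5.1 + 4.3640 = 9.4640 pm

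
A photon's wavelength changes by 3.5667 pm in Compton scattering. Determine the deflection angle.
118.03°

From the Compton formula Δλ = λ_C(1 - cos θ), we can solve for θ:

cos θ = 1 - Δλ/λ_C

Given:
- Δλ = 3.5667 pm
- λ_C = h/(m_e·c) ≈ 2.42631024 pm

cos θ = 1 - 3.5667/2.42631024
cos θ = 1 - 1.470010
cos θ = -0.470010

θ = arccos(-0.470010)
θ = 118.03°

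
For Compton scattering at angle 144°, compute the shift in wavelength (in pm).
4.3892 pm

Using the Compton scattering formula:
Δλ = λ_C(1 - cos θ)

where λ_C = h/(m_e·c) ≈ 2.4263 pm is the Compton wavelength of an electron.

For θ = 144°:
cos(144°) = -0.8090
1 - cos(144°) = 1.8090

Δλ = 2.4263 × 1.8090
Δλ = 4.3892 pm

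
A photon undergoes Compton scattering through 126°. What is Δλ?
3.8525 pm

Using the Compton scattering formula:
Δλ = λ_C(1 - cos θ)

where λ_C = h/(m_e·c) ≈ 2.4263 pm is the Compton wavelength of an electron.

For θ = 126°:
cos(126°) = -0.5878
1 - cos(126°) = 1.5878

Δλ = 2.4263 × 1.5878
Δλ = 3.8525 pm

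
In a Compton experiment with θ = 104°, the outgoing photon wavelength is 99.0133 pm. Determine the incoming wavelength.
96.0000 pm

From λ' = λ + Δλ, we have λ = λ' - Δλ

First calculate the Compton shift:
Δλ = λ_C(1 - cos θ)
Δλ = 2.4263 × (1 - cos(104°))
Δλ = 2.4263 × 1.2419
Δλ = 3.0133 pm

Initial wavelength:
λ = λ' - Δλ
λ = 99.0133 - 3.0133
λ = 96.0000 pm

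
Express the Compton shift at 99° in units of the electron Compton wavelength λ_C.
1.1564 λ_C

The Compton shift formula is:
Δλ = λ_C(1 - cos θ)

Dividing both sides by λ_C:
Δλ/λ_C = 1 - cos θ

For θ = 99°:
Δλ/λ_C = 1 - cos(99°)
Δλ/λ_C = 1 - -0.1564
Δλ/λ_C = 1.1564

This means the shift is 1.1564 × λ_C = 2.8059 pm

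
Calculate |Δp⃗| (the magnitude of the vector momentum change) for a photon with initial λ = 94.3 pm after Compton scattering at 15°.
1.8335e-24 kg·m/s

Photon momentum magnitude is p = h/λ.

Initial momentum:
p₀ = h/λ = 6.6261e-34/9.4300e-11 = 7.0266e-24 kg·m/s

After scattering:
λ' = λ + Δλ = 94.3 + 0.0827 = 94.3827 pm
p' = h/λ' = 6.6261e-34/9.4383e-11 = 7.0204e-24 kg·m/s

Momentum is a vector; the scattered photon's direction makes angle θ = 15° with the incident direction. The magnitude of the vector change Δp⃗ = p⃗₀ − p⃗' is found from the law of cosines:
|Δp⃗|² = p₀² + p'² − 2p₀p'cos θ
|Δp⃗|² = (7.0266e-24)² + (7.0204e-24)² − 2·7.0266e-24·7.0204e-24·cos(15°)
|Δp⃗| = 1.8335e-24 kg·m/s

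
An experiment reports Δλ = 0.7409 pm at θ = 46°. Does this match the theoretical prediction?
Yes, consistent

Calculate the expected shift for θ = 46°:

Δλ_expected = λ_C(1 - cos(46°))
Δλ_expected = 2.4263 × (1 - cos(46°))
Δλ_expected = 2.4263 × 0.3053
Δλ_expected = 0.7409 pm

Given shift: 0.7409 pm
Expected shift: 0.7409 pm
Difference: 0.0000 pm

The values match. This is consistent with Compton scattering at the stated angle.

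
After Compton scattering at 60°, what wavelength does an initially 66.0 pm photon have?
67.2132 pm

Using the Compton formula: λ' = λ + λ_C(1 − cos θ)

For θ = 60°, cos θ = 1/2 (exact) = 0.5000, so:
1 − cos 60° = 1 − (1/2) = 0.5000

Δλ = λ_C × 0.5000 = 2.4263 × 0.5000 = 1.2132 pm

λ' = 66.0 + 1.2132 = 67.2132 pm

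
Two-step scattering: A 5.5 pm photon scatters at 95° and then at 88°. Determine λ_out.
10.4794 pm

Apply Compton shift twice:

First scattering at θ₁ = 95°:
Δλ₁ = λ_C(1 - cos(95°))
Δλ₁ = 2.4263 × 1.0872
Δλ₁ = 2.6378 pm

After first scattering:
λ₁ = 5.5 + 2.6378 = 8.1378 pm

Second scattering at θ₂ = 88°:
Δλ₂ = λ_C(1 - cos(88°))
Δλ₂ = 2.4263 × 0.9651
Δλ₂ = 2.3416 pm

Final wavelength:
λ₂ = 8.1378 + 2.3416 = 10.4794 pm

Total shift: Δλ_total = 2.6378 + 2.3416 = 4.9794 pm

(Intermediate values are shown rounded; full precision is carried through to the final answer.)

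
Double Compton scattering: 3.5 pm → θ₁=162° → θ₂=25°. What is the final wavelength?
8.4612 pm

Apply Compton shift twice:

First scattering at θ₁ = 162°:
Δλ₁ = λ_C(1 - cos(162°))
Δλ₁ = 2.4263 × 1.9511
Δλ₁ = 4.7339 pm

After first scattering:
λ₁ = 3.5 + 4.7339 = 8.2339 pm

Second scattering at θ₂ = 25°:
Δλ₂ = λ_C(1 - cos(25°))
Δλ₂ = 2.4263 × 0.0937
Δλ₂ = 0.2273 pm

Final wavelength:
λ₂ = 8.2339 + 0.2273 = 8.4612 pm

Total shift: Δλ_total = 4.7339 + 0.2273 = 4.9612 pm

(Intermediate values are shown rounded; full precision is carried through to the final answer.)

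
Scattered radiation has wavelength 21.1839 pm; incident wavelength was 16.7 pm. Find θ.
148.00°

First find the wavelength shift:
Δλ = λ' - λ = 21.1839 - 16.7 = 4.4839 pm

Using Δλ = λ_C(1 - cos θ), with λ_C = h/(m_e·c) ≈ 2.42631024 pm:
cos θ = 1 - Δλ/λ_C
cos θ = 1 - 4.4839/2.42631024
cos θ = -0.848032

θ = arccos(-0.848032)
θ = 148.00°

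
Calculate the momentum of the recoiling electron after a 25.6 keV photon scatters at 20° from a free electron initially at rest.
4.7445e-24 kg·m/s

The electron is initially at rest, so by conservation of momentum:
p⃗_e = p⃗₀ − p⃗'  (incident photon momentum minus scattered photon momentum)

Photon momentum magnitudes (p = h/λ = E/c):
λ₀ = hc/E₀ = 48.4313 pm → p₀ = h/λ₀ = 1.3681e-23 kg·m/s
Δλ = λ_C(1 − cos 20°) = 0.1463 pm
λ' = 48.5777 pm → p' = h/λ' = 1.3640e-23 kg·m/s

The scattered photon makes angle θ = 20° with the incident direction, so by the law of cosines:
|p⃗_e|² = p₀² + p'² − 2p₀p'cos θ
|p⃗_e|² = (1.3681e-23)² + (1.3640e-23)² − 2·1.3681e-23·1.3640e-23·cos(20°)
|p⃗_e| = 4.7445e-24 kg·m/s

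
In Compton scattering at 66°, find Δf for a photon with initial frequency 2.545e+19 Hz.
2.771e+18 Hz (decrease)

Convert frequency to wavelength (c = 299792458 m/s):
λ₀ = c/f₀ = 299792458/2.545e+19 = 1.1779664e-11 m = 11.7797 pm

Calculate Compton shift:
Δλ = λ_C(1 - cos(66°)) = 1.4394 pm

Final wavelength:
λ' = λ₀ + Δλ = 11.7797 + 1.4394 = 13.2191 pm

Final frequency:
f' = c/λ' = 299792458/1.3219105e-11 = 2.2678725e+19 Hz

Frequency shift (decrease):
Δf = f₀ - f' = 2.545e+19 - 2.2678725e+19 = 2.771e+18 Hz

(Intermediate values are shown rounded; full precision is carried through to the final answer.)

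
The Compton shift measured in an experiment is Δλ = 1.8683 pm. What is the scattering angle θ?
76.70°

From the Compton formula Δλ = λ_C(1 - cos θ), we can solve for θ:

cos θ = 1 - Δλ/λ_C

Given:
- Δλ = 1.8683 pm
- λ_C = h/(m_e·c) ≈ 2.42631024 pm

cos θ = 1 - 1.8683/2.42631024
cos θ = 1 - 0.770017
cos θ = 0.229983

θ = arccos(0.229983)
θ = 76.70°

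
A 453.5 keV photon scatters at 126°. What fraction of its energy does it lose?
0.5849 (or 58.49%)

Calculate initial and final photon energies:

Initial: E₀ = 453.5 keV → λ₀ = 2.7339 pm
Compton shift: Δλ = 3.8525 pm
Final wavelength: λ' = 6.5864 pm
Final energy: E' = 188.2427 keV

Fractional energy loss:
(E₀ - E')/E₀ = (453.5000 - 188.2427)/453.5000
= 265.2573/453.5000
= 0.5849
= 58.49%

(Intermediate values are shown rounded; full precision is carried through to the final answer.)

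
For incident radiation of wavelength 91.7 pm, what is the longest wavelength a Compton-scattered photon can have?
96.5526 pm (at θ = 180°)

The Compton shift is Δλ = λ_C(1 − cos θ).

Since cos θ ranges from −1 to 1, the factor (1 − cos θ) ranges from 0 to 2; the maximum shift occurs at θ = 180° (backscattering):
Δλ_max = 2λ_C = 2 × 2.4263 pm = 4.8526 pm

Maximum scattered wavelength:
λ'_max = λ₀ + Δλ_max = 91.7 + 4.8526 = 96.5526 pm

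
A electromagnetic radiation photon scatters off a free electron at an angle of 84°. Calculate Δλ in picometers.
2.1727 pm

Using the Compton scattering formula:
Δλ = λ_C(1 - cos θ)

where λ_C = h/(m_e·c) ≈ 2.4263 pm is the Compton wavelength of an electron.

For θ = 84°:
cos(84°) = 0.1045
1 - cos(84°) = 0.8955

Δλ = 2.4263 × 0.8955
Δλ = 2.1727 pm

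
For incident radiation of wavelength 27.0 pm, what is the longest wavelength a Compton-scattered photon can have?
31.8526 pm (at θ = 180°)

The Compton shift is Δλ = λ_C(1 − cos θ).

Since cos θ ranges from −1 to 1, the factor (1 − cos θ) ranges from 0 to 2; the maximum shift occurs at θ = 180° (backscattering):
Δλ_max = 2λ_C = 2 × 2.4263 pm = 4.8526 pm

Maximum scattered wavelength:
λ'_max = λ₀ + Δλ_max = 27.0 + 4.8526 = 31.8526 pm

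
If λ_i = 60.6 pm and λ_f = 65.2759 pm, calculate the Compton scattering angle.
158.00°

First find the wavelength shift:
Δλ = λ' - λ = 65.2759 - 60.6 = 4.6759 pm

Using Δλ = λ_C(1 - cos θ), with λ_C = h/(m_e·c) ≈ 2.42631024 pm:
cos θ = 1 - Δλ/λ_C
cos θ = 1 - 4.6759/2.42631024
cos θ = -0.927165

θ = arccos(-0.927165)
θ = 158.00°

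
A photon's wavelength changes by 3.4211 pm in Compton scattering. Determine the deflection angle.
114.20°

From the Compton formula Δλ = λ_C(1 - cos θ), we can solve for θ:

cos θ = 1 - Δλ/λ_C

Given:
- Δλ = 3.4211 pm
- λ_C = h/(m_e·c) ≈ 2.42631024 pm

cos θ = 1 - 3.4211/2.42631024
cos θ = 1 - 1.410001
cos θ = -0.410001

θ = arccos(-0.410001)
θ = 114.20°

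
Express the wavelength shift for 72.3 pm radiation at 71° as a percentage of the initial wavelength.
2.2633%

Calculate the Compton shift:
Δλ = λ_C(1 - cos(71°))
Δλ = 2.4263 × (1 - cos(71°))
Δλ = 2.4263 × 0.6744
Δλ = 1.6364 pm

Percentage change:
(Δλ/λ₀) × 100 = (1.6364/72.3) × 100
= 2.2633%

(Intermediate values are shown rounded; full precision is carried through to the final answer.)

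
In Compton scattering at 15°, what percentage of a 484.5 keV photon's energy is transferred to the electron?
0.0313 (or 3.13%)

Calculate initial and final photon energies:

Initial: E₀ = 484.5 keV → λ₀ = 2.5590 pm
Compton shift: Δλ = 0.0827 pm
Final wavelength: λ' = 2.6417 pm
Final energy: E' = 469.3370 keV

Fractional energy loss:
(E₀ - E')/E₀ = (484.5000 - 469.3370)/484.5000
= 15.1630/484.5000
= 0.0313
= 3.13%

(Intermediate values are shown rounded; full precision is carried through to the final answer.)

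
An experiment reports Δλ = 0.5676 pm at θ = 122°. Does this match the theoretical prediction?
No, inconsistent

Calculate the expected shift for θ = 122°:

Δλ_expected = λ_C(1 - cos(122°))
Δλ_expected = 2.4263 × (1 - cos(122°))
Δλ_expected = 2.4263 × 1.5299
Δλ_expected = 3.7121 pm

Given shift: 0.5676 pm
Expected shift: 3.7121 pm
Difference: 3.1444 pm

The values do not match. The given shift corresponds to θ ≈ 40.0°, not 122°.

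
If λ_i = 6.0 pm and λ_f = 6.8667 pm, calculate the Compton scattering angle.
50.00°

First find the wavelength shift:
Δλ = λ' - λ = 6.8667 - 6.0 = 0.8667 pm

Using Δλ = λ_C(1 - cos θ), with λ_C = h/(m_e·c) ≈ 2.42631024 pm:
cos θ = 1 - Δλ/λ_C
cos θ = 1 - 0.8667/2.42631024
cos θ = 0.642791

θ = arccos(0.642791)
θ = 50.00°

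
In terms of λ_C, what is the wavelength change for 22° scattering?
0.0728 λ_C

The Compton shift formula is:
Δλ = λ_C(1 - cos θ)

Dividing both sides by λ_C:
Δλ/λ_C = 1 - cos θ

For θ = 22°:
Δλ/λ_C = 1 - cos(22°)
Δλ/λ_C = 1 - 0.9272
Δλ/λ_C = 0.0728

This means the shift is 0.0728 × λ_C = 0.1767 pm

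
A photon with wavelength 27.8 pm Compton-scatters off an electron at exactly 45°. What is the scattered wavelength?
28.5106 pm

Using the Compton formula: λ' = λ + λ_C(1 − cos θ)

For θ = 45°, cos θ = √2/2 (exact) ≈ 0.7071, so:
1 − cos 45° = 1 − (√2/2) ≈ 0.2929

Δλ = λ_C × 0.2929 = 2.4263 × 0.2929 = 0.7106 pm

λ' = 27.8 + 0.7106 = 28.5106 pm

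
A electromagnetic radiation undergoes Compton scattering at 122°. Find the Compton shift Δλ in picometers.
3.7121 pm

Using the Compton scattering formula:
Δλ = λ_C(1 - cos θ)

where λ_C = h/(m_e·c) ≈ 2.4263 pm is the Compton wavelength of an electron.

For θ = 122°:
cos(122°) = -0.5299
1 - cos(122°) = 1.5299

Δλ = 2.4263 × 1.5299
Δλ = 3.7121 pm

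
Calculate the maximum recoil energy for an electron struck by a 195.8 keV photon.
84.9494 keV

Maximum energy transfer occurs at θ = 180° (backscattering).

Initial photon: E₀ = 195.8 keV → λ₀ = 6.3322 pm

Maximum Compton shift (at 180°):
Δλ_max = 2λ_C = 2 × 2.4263 = 4.8526 pm

Final wavelength:
λ' = 6.3322 + 4.8526 = 11.1848 pm

Minimum photon energy (maximum energy to electron):
E'_min = hc/λ' = 110.8506 keV

Maximum electron kinetic energy:
K_max = E₀ - E'_min = 195.8000 - 110.8506 = 84.9494 keV

(Intermediate values are shown rounded; full precision is carried through to the final answer.)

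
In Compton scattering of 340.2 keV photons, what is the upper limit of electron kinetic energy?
194.2860 keV

Maximum energy transfer occurs at θ = 180° (backscattering).

Initial photon: E₀ = 340.2 keV → λ₀ = 3.6445 pm

Maximum Compton shift (at 180°):
Δλ_max = 2λ_C = 2 × 2.4263 = 4.8526 pm

Final wavelength:
λ' = 3.6445 + 4.8526 = 8.4971 pm

Minimum photon energy (maximum energy to electron):
E'_min = hc/λ' = 145.9140 keV

Maximum electron kinetic energy:
K_max = E₀ - E'_min = 340.2000 - 145.9140 = 194.2860 keV

(Intermediate values are shown rounded; full precision is carried through to the final answer.)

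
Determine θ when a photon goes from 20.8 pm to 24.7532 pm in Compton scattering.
129.00°

First find the wavelength shift:
Δλ = λ' - λ = 24.7532 - 20.8 = 3.9532 pm

Using Δλ = λ_C(1 - cos θ), with λ_C = h/(m_e·c) ≈ 2.42631024 pm:
cos θ = 1 - Δλ/λ_C
cos θ = 1 - 3.9532/2.42631024
cos θ = -0.629305

θ = arccos(-0.629305)
θ = 129.00°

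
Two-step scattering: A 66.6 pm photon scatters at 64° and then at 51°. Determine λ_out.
68.8621 pm

Apply Compton shift twice:

First scattering at θ₁ = 64°:
Δλ₁ = λ_C(1 - cos(64°))
Δλ₁ = 2.4263 × 0.5616
Δλ₁ = 1.3627 pm

After first scattering:
λ₁ = 66.6 + 1.3627 = 67.9627 pm

Second scattering at θ₂ = 51°:
Δλ₂ = λ_C(1 - cos(51°))
Δλ₂ = 2.4263 × 0.3707
Δλ₂ = 0.8994 pm

Final wavelength:
λ₂ = 67.9627 + 0.8994 = 68.8621 pm

Total shift: Δλ_total = 1.3627 + 0.8994 = 2.2621 pm

(Intermediate values are shown rounded; full precision is carried through to the final answer.)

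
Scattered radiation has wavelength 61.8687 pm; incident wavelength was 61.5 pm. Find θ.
32.00°

First find the wavelength shift:
Δλ = λ' - λ = 61.8687 - 61.5 = 0.3687 pm

Using Δλ = λ_C(1 - cos θ), with λ_C = h/(m_e·c) ≈ 2.42631024 pm:
cos θ = 1 - Δλ/λ_C
cos θ = 1 - 0.3687/2.42631024
cos θ = 0.848041

θ = arccos(0.848041)
θ = 32.00°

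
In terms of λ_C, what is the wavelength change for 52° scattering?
0.3843 λ_C

The Compton shift formula is:
Δλ = λ_C(1 - cos θ)

Dividing both sides by λ_C:
Δλ/λ_C = 1 - cos θ

For θ = 52°:
Δλ/λ_C = 1 - cos(52°)
Δλ/λ_C = 1 - 0.6157
Δλ/λ_C = 0.3843

This means the shift is 0.3843 × λ_C = 0.9325 pm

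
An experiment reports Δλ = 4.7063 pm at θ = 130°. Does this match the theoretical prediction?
No, inconsistent

Calculate the expected shift for θ = 130°:

Δλ_expected = λ_C(1 - cos(130°))
Δλ_expected = 2.4263 × (1 - cos(130°))
Δλ_expected = 2.4263 × 1.6428
Δλ_expected = 3.9859 pm

Given shift: 4.7063 pm
Expected shift: 3.9859 pm
Difference: 0.7204 pm

The values do not match. The given shift corresponds to θ ≈ 160.0°, not 130°.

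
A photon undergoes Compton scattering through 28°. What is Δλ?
0.2840 pm

Using the Compton scattering formula:
Δλ = λ_C(1 - cos θ)

where λ_C = h/(m_e·c) ≈ 2.4263 pm is the Compton wavelength of an electron.

For θ = 28°:
cos(28°) = 0.8829
1 - cos(28°) = 0.1171

Δλ = 2.4263 × 0.1171
Δλ = 0.2840 pm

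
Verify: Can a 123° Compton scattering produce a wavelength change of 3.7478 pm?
Yes, consistent

Calculate the expected shift for θ = 123°:

Δλ_expected = λ_C(1 - cos(123°))
Δλ_expected = 2.4263 × (1 - cos(123°))
Δλ_expected = 2.4263 × 1.5446
Δλ_expected = 3.7478 pm

Given shift: 3.7478 pm
Expected shift: 3.7478 pm
Difference: 0.0000 pm

The values match. This is consistent with Compton scattering at the stated angle.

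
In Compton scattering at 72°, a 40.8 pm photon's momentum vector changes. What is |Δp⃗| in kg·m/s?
1.8722e-23 kg·m/s

Photon momentum magnitude is p = h/λ.

Initial momentum:
p₀ = h/λ = 6.6261e-34/4.0800e-11 = 1.6240e-23 kg·m/s

After scattering:
λ' = λ + Δλ = 40.8 + 1.6765 = 42.4765 pm
p' = h/λ' = 6.6261e-34/4.2477e-11 = 1.5599e-23 kg·m/s

Momentum is a vector; the scattered photon's direction makes angle θ = 72° with the incident direction. The magnitude of the vector change Δp⃗ = p⃗₀ − p⃗' is found from the law of cosines:
|Δp⃗|² = p₀² + p'² − 2p₀p'cos θ
|Δp⃗|² = (1.6240e-23)² + (1.5599e-23)² − 2·1.6240e-23·1.5599e-23·cos(72°)
|Δp⃗| = 1.8722e-23 kg·m/s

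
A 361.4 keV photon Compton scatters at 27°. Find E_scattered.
335.5353 keV

First convert energy to wavelength:
λ = hc/E, with hc ≈ 1239.842 keV·pm (i.e. 1239.842 eV·nm)

For E = 361.4 keV = 361400 eV:
λ = 1239.842 keV·pm / 361.4 keV
λ = 3.4307 pm

Calculate the Compton shift:
Δλ = λ_C(1 - cos(27°)) = 2.4263 × 0.1090
Δλ = 0.2645 pm

Final wavelength:
λ' = 3.4307 + 0.2645 = 3.6951 pm

Final energy:
E' = hc/λ' = 1239.842 / 3.6951 = 335.5353 keV

(Intermediate values are shown rounded; full precision is carried through to the final answer.)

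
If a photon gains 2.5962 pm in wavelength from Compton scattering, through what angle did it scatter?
94.02°

From the Compton formula Δλ = λ_C(1 - cos θ), we can solve for θ:

cos θ = 1 - Δλ/λ_C

Given:
- Δλ = 2.5962 pm
- λ_C = h/(m_e·c) ≈ 2.42631024 pm

cos θ = 1 - 2.5962/2.42631024
cos θ = 1 - 1.070020
cos θ = -0.070020

θ = arccos(-0.070020)
θ = 94.02°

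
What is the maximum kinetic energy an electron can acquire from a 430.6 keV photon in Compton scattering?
270.2471 keV

Maximum energy transfer occurs at θ = 180° (backscattering).

Initial photon: E₀ = 430.6 keV → λ₀ = 2.8793 pm

Maximum Compton shift (at 180°):
Δλ_max = 2λ_C = 2 × 2.4263 = 4.8526 pm

Final wavelength:
λ' = 2.8793 + 4.8526 = 7.7320 pm

Minimum photon energy (maximum energy to electron):
E'_min = hc/λ' = 160.3529 keV

Maximum electron kinetic energy:
K_max = E₀ - E'_min = 430.6000 - 160.3529 = 270.2471 keV

(Intermediate values are shown rounded; full precision is carried through to the final answer.)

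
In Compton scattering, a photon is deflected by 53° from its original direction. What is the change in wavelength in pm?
0.9661 pm

Using the Compton scattering formula:
Δλ = λ_C(1 - cos θ)

where λ_C = h/(m_e·c) ≈ 2.4263 pm is the Compton wavelength of an electron.

For θ = 53°:
cos(53°) = 0.6018
1 - cos(53°) = 0.3982

Δλ = 2.4263 × 0.3982
Δλ = 0.9661 pm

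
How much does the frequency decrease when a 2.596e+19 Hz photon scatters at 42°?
1.329e+18 Hz (decrease)

Convert frequency to wavelength (c = 299792458 m/s):
λ₀ = c/f₀ = 299792458/2.596e+19 = 1.1548246e-11 m = 11.5482 pm

Calculate Compton shift:
Δλ = λ_C(1 - cos(42°)) = 0.6232 pm

Final wavelength:
λ' = λ₀ + Δλ = 11.5482 + 0.6232 = 12.1715 pm

Final frequency:
f' = c/λ' = 299792458/1.2171456e-11 = 2.4630780e+19 Hz

Frequency shift (decrease):
Δf = f₀ - f' = 2.596e+19 - 2.4630780e+19 = 1.329e+18 Hz

(Intermediate values are shown rounded; full precision is carried through to the final answer.)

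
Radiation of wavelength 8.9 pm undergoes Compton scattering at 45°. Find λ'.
9.6106 pm

Using the Compton formula: λ' = λ + λ_C(1 − cos θ)

For θ = 45°, cos θ = √2/2 (exact) ≈ 0.7071, so:
1 − cos 45° = 1 − (√2/2) ≈ 0.2929

Δλ = λ_C × 0.2929 = 2.4263 × 0.2929 = 0.7106 pm

λ' = 8.9 + 0.7106 = 9.6106 pm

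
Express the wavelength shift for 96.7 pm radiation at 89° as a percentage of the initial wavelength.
2.4653%

Calculate the Compton shift:
Δλ = λ_C(1 - cos(89°))
Δλ = 2.4263 × (1 - cos(89°))
Δλ = 2.4263 × 0.9825
Δλ = 2.3840 pm

Percentage change:
(Δλ/λ₀) × 100 = (2.3840/96.7) × 100
= 2.4653%

(Intermediate values are shown rounded; full precision is carried through to the final answer.)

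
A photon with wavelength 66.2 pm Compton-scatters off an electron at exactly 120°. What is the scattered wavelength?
69.8395 pm

Using the Compton formula: λ' = λ + λ_C(1 − cos θ)

For θ = 120°, cos θ = -1/2 (exact) = -0.5000, so:
1 − cos 120° = 1 − (-1/2) = 1.5000

Δλ = λ_C × 1.5000 = 2.4263 × 1.5000 = 3.6395 pm

λ' = 66.2 + 3.6395 = 69.8395 pm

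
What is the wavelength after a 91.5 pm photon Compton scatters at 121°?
95.1760 pm

Using the Compton scattering formula:
λ' = λ + Δλ = λ + λ_C(1 - cos θ)

Given:
- Initial wavelength λ = 91.5 pm
- Scattering angle θ = 121°
- Compton wavelength λ_C ≈ 2.4263 pm

Calculate the shift:
Δλ = 2.4263 × (1 - cos(121°))
Δλ = 2.4263 × 1.5150
Δλ = 3.6760 pm

Final wavelength:
λ' = 91.5 + 3.6760 = 95.1760 pm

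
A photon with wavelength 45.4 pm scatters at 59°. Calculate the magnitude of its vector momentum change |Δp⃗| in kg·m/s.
1.4196e-23 kg·m/s

Photon momentum magnitude is p = h/λ.

Initial momentum:
p₀ = h/λ = 6.6261e-34/4.5400e-11 = 1.4595e-23 kg·m/s

After scattering:
λ' = λ + Δλ = 45.4 + 1.1767 = 46.5767 pm
p' = h/λ' = 6.6261e-34/4.6577e-11 = 1.4226e-23 kg·m/s

Momentum is a vector; the scattered photon's direction makes angle θ = 59° with the incident direction. The magnitude of the vector change Δp⃗ = p⃗₀ − p⃗' is found from the law of cosines:
|Δp⃗|² = p₀² + p'² − 2p₀p'cos θ
|Δp⃗|² = (1.4595e-23)² + (1.4226e-23)² − 2·1.4595e-23·1.4226e-23·cos(59°)
|Δp⃗| = 1.4196e-23 kg·m/s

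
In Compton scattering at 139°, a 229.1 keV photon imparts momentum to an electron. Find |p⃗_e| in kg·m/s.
1.7986e-22 kg·m/s

The electron is initially at rest, so by conservation of momentum:
p⃗_e = p⃗₀ − p⃗'  (incident photon momentum minus scattered photon momentum)

Photon momentum magnitudes (p = h/λ = E/c):
λ₀ = hc/E₀ = 5.4118 pm → p₀ = h/λ₀ = 1.2244e-22 kg·m/s
Δλ = λ_C(1 − cos 139°) = 4.2575 pm
λ' = 9.6693 pm → p' = h/λ' = 6.8527e-23 kg·m/s

The scattered photon makes angle θ = 139° with the incident direction, so by the law of cosines:
|p⃗_e|² = p₀² + p'² − 2p₀p'cos θ
|p⃗_e|² = (1.2244e-22)² + (6.8527e-23)² − 2·1.2244e-22·6.8527e-23·cos(139°)
|p⃗_e| = 1.7986e-22 kg·m/s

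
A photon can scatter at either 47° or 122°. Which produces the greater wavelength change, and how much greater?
122° produces the larger shift by a factor of 4.811

Calculate both shifts using Δλ = λ_C(1 - cos θ):

For θ₁ = 47°:
Δλ₁ = 2.4263 × (1 - cos(47°))
Δλ₁ = 2.4263 × 0.3180
Δλ₁ = 0.7716 pm

For θ₂ = 122°:
Δλ₂ = 2.4263 × (1 - cos(122°))
Δλ₂ = 2.4263 × 1.5299
Δλ₂ = 3.7121 pm

The 122° angle produces the larger shift.
Ratio: 3.7121/0.7716 = 4.811

(Intermediate values are shown rounded; full precision is carried through to the final answer.)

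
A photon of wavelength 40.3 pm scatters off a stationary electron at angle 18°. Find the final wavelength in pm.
40.4188 pm

Using the Compton scattering formula:
λ' = λ + Δλ = λ + λ_C(1 - cos θ)

Given:
- Initial wavelength λ = 40.3 pm
- Scattering angle θ = 18°
- Compton wavelength λ_C ≈ 2.4263 pm

Calculate the shift:
Δλ = 2.4263 × (1 - cos(18°))
Δλ = 2.4263 × 0.0489
Δλ = 0.1188 pm

Final wavelength:
λ' = 40.3 + 0.1188 = 40.4188 pm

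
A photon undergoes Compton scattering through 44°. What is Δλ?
0.6810 pm

Using the Compton scattering formula:
Δλ = λ_C(1 - cos θ)

where λ_C = h/(m_e·c) ≈ 2.4263 pm is the Compton wavelength of an electron.

For θ = 44°:
cos(44°) = 0.7193
1 - cos(44°) = 0.2807

Δλ = 2.4263 × 0.2807
Δλ = 0.6810 pm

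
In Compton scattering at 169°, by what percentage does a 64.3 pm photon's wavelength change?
7.4775%

Calculate the Compton shift:
Δλ = λ_C(1 - cos(169°))
Δλ = 2.4263 × (1 - cos(169°))
Δλ = 2.4263 × 1.9816
Δλ = 4.8080 pm

Percentage change:
(Δλ/λ₀) × 100 = (4.8080/64.3) × 100
= 7.4775%

(Intermediate values are shown rounded; full precision is carried through to the final answer.)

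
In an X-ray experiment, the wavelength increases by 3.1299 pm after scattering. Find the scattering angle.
106.86°

From the Compton formula Δλ = λ_C(1 - cos θ), we can solve for θ:

cos θ = 1 - Δλ/λ_C

Given:
- Δλ = 3.1299 pm
- λ_C = h/(m_e·c) ≈ 2.42631024 pm

cos θ = 1 - 3.1299/2.42631024
cos θ = 1 - 1.289983
cos θ = -0.289983

θ = arccos(-0.289983)
θ = 106.86°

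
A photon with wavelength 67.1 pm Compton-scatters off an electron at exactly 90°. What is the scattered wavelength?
69.5263 pm

Using the Compton formula: λ' = λ + λ_C(1 − cos θ)

For θ = 90°, cos θ = 0 (exact) = 0.0000, so:
1 − cos 90° = 1 − (0) = 1.0000

Δλ = λ_C × 1.0000 = 2.4263 × 1.0000 = 2.4263 pm

λ' = 67.1 + 2.4263 = 69.5263 pm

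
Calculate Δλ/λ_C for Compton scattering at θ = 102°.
1.2079 λ_C

The Compton shift formula is:
Δλ = λ_C(1 - cos θ)

Dividing both sides by λ_C:
Δλ/λ_C = 1 - cos θ

For θ = 102°:
Δλ/λ_C = 1 - cos(102°)
Δλ/λ_C = 1 - -0.2079
Δλ/λ_C = 1.2079

This means the shift is 1.2079 × λ_C = 2.9308 pm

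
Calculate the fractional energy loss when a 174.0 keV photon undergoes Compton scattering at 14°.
0.0100 (or 1.00%)

Calculate initial and final photon energies:

Initial: E₀ = 174.0 keV → λ₀ = 7.1255 pm
Compton shift: Δλ = 0.0721 pm
Final wavelength: λ' = 7.1976 pm
Final energy: E' = 172.2577 keV

Fractional energy loss:
(E₀ - E')/E₀ = (174.0000 - 172.2577)/174.0000
= 1.7423/174.0000
= 0.0100
= 1.00%

(Intermediate values are shown rounded; full precision is carried through to the final answer.)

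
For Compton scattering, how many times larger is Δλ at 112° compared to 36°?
112° produces the larger shift by a factor of 7.198

Calculate both shifts using Δλ = λ_C(1 - cos θ):

For θ₁ = 36°:
Δλ₁ = 2.4263 × (1 - cos(36°))
Δλ₁ = 2.4263 × 0.1910
Δλ₁ = 0.4634 pm

For θ₂ = 112°:
Δλ₂ = 2.4263 × (1 - cos(112°))
Δλ₂ = 2.4263 × 1.3746
Δλ₂ = 3.3352 pm

The 112° angle produces the larger shift.
Ratio: 3.3352/0.4634 = 7.198

(Intermediate values are shown rounded; full precision is carried through to the final answer.)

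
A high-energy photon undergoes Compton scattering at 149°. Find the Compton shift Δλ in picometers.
4.5061 pm

Using the Compton scattering formula:
Δλ = λ_C(1 - cos θ)

where λ_C = h/(m_e·c) ≈ 2.4263 pm is the Compton wavelength of an electron.

For θ = 149°:
cos(149°) = -0.8572
1 - cos(149°) = 1.8572

Δλ = 2.4263 × 1.8572
Δλ = 4.5061 pm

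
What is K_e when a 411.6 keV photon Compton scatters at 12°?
7.1195 keV

By energy conservation: K_e = E_initial - E_final

First find the scattered photon energy:
Initial wavelength: λ = hc/E = 3.0122 pm
Compton shift: Δλ = λ_C(1 - cos(12°)) = 0.0530 pm
Final wavelength: λ' = 3.0122 + 0.0530 = 3.0653 pm
Final photon energy: E' = hc/λ' = 404.4805 keV

Electron kinetic energy:
K_e = E - E' = 411.6000 - 404.4805 = 7.1195 keV

(Intermediate values are shown rounded; full precision is carried through to the final answer.)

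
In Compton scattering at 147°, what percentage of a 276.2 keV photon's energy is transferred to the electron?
0.4985 (or 49.85%)

Calculate initial and final photon energies:

Initial: E₀ = 276.2 keV → λ₀ = 4.4889 pm
Compton shift: Δλ = 4.4612 pm
Final wavelength: λ' = 8.9501 pm
Final energy: E' = 138.5281 keV

Fractional energy loss:
(E₀ - E')/E₀ = (276.2000 - 138.5281)/276.2000
= 137.6719/276.2000
= 0.4985
= 49.85%

(Intermediate values are shown rounded; full precision is carried through to the final answer.)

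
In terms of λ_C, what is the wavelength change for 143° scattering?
1.7986 λ_C

The Compton shift formula is:
Δλ = λ_C(1 - cos θ)

Dividing both sides by λ_C:
Δλ/λ_C = 1 - cos θ

For θ = 143°:
Δλ/λ_C = 1 - cos(143°)
Δλ/λ_C = 1 - -0.7986
Δλ/λ_C = 1.7986

This means the shift is 1.7986 × λ_C = 4.3640 pm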